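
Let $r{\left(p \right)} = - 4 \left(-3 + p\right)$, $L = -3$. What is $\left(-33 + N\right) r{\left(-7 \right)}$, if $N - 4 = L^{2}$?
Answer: $-800$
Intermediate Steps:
$N = 13$ ($N = 4 + \left(-3\right)^{2} = 4 + 9 = 13$)
$r{\left(p \right)} = 12 - 4 p$
$\left(-33 + N\right) r{\left(-7 \right)} = \left(-33 + 13\right) \left(12 - -28\right) = - 20 \left(12 + 28\right) = \left(-20\right) 40 = -800$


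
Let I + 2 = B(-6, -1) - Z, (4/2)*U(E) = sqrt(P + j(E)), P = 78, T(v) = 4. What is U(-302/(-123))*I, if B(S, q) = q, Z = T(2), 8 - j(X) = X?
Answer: -7*sqrt(315987)/123 ≈ -31.991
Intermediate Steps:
j(X) = 8 - X
Z = 4
U(E) = sqrt(86 - E)/2 (U(E) = sqrt(78 + (8 - E))/2 = sqrt(86 - E)/2)
I = -7 (I = -2 + (-1 - 1*4) = -2 + (-1 - 4) = -2 - 5 = -7)
U(-302/(-123))*I = (sqrt(86 - (-302)/(-123))/2)*(-7) = (sqrt(86 - (-302)*(-1)/123)/2)*(-7) = (sqrt(86 - 1*302/123)/2)*(-7) = (sqrt(86 - 302/123)/2)*(-7) = (sqrt(10276/123)/2)*(-7) = ((2*sqrt(315987)/123)/2)*(-7) = (sqrt(315987)/123)*(-7) = -7*sqrt(315987)/123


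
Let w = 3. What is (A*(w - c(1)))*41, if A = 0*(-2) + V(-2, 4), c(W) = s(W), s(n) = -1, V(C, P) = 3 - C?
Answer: 820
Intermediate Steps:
c(W) = -1
A = 5 (A = 0*(-2) + (3 - 1*(-2)) = 0 + (3 + 2) = 0 + 5 = 5)
(A*(w - c(1)))*41 = (5*(3 - 1*(-1)))*41 = (5*(3 + 1))*41 = (5*4)*41 = 20*41 = 820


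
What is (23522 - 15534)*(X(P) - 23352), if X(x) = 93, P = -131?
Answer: -185792892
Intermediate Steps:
(23522 - 15534)*(X(P) - 23352) = (23522 - 15534)*(93 - 23352) = 7988*(-23259) = -185792892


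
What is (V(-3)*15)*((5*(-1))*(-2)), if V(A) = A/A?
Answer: 150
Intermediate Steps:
V(A) = 1
(V(-3)*15)*((5*(-1))*(-2)) = (1*15)*((5*(-1))*(-2)) = 15*(-5*(-2)) = 15*10 = 150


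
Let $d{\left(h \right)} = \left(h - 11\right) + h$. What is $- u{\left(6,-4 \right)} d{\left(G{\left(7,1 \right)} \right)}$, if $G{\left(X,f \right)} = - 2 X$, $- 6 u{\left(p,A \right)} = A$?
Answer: $26$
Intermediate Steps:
$u{\left(p,A \right)} = - \frac{A}{6}$
$d{\left(h \right)} = -11 + 2 h$ ($d{\left(h \right)} = \left(-11 + h\right) + h = -11 + 2 h$)
$- u{\left(6,-4 \right)} d{\left(G{\left(7,1 \right)} \right)} = - \frac{\left(-1\right) \left(-4\right)}{6} \left(-11 + 2 \left(\left(-2\right) 7\right)\right) = \left(-1\right) \frac{2}{3} \left(-11 + 2 \left(-14\right)\right) = - \frac{2 \left(-11 - 28\right)}{3} = \left(- \frac{2}{3}\right) \left(-39\right) = 26$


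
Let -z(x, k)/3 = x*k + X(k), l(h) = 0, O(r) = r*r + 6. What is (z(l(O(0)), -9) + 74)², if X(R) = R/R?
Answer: 5041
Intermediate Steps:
X(R) = 1
O(r) = 6 + r² (O(r) = r² + 6 = 6 + r²)
z(x, k) = -3 - 3*k*x (z(x, k) = -3*(x*k + 1) = -3*(k*x + 1) = -3*(1 + k*x) = -3 - 3*k*x)
(z(l(O(0)), -9) + 74)² = ((-3 - 3*(-9)*0) + 74)² = ((-3 + 0) + 74)² = (-3 + 74)² = 71² = 5041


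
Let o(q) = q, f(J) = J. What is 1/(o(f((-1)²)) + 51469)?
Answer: 1/51470 ≈ 1.9429e-5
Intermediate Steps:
1/(o(f((-1)²)) + 51469) = 1/((-1)² + 51469) = 1/(1 + 51469) = 1/51470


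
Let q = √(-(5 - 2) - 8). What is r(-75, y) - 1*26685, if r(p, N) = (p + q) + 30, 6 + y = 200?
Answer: -26730 + I*√11 ≈ -26730.0 + 3.3166*I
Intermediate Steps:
y = 194 (y = -6 + 200 = 194)
q = I*√11 (q = √(-1*3 - 8) = √(-3 - 8) = √(-11) = I*√11 ≈ 3.3166*I)
r(p, N) = 30 + p + I*√11 (r(p, N) = (p + I*√11) + 30 = 30 + p + I*√11)
r(-75, y) - 1*26685 = (30 - 75 + I*√11) - 1*26685 = (-45 + I*√11) - 26685 = -26730 + I*√11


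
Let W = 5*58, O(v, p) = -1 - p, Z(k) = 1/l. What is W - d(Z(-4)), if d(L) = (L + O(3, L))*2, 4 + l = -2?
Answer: 292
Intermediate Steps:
l = -6 (l = -4 - 2 = -6)
Z(k) = -⅙ (Z(k) = 1/(-6) = -⅙)
d(L) = -2 (d(L) = (L + (-1 - L))*2 = -1*2 = -2)
W = 290
W - d(Z(-4)) = 290 - 1*(-2) = 290 + 2 = 292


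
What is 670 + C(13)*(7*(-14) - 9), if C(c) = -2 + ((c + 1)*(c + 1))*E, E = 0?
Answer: 884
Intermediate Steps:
C(c) = -2 (C(c) = -2 + ((c + 1)*(c + 1))*0 = -2 + ((1 + c)*(1 + c))*0 = -2 + (1 + c)²*0 = -2 + 0 = -2)
670 + C(13)*(7*(-14) - 9) = 670 - 2*(7*(-14) - 9) = 670 - 2*(-98 - 9) = 670 - 2*(-107) = 670 + 214 = 884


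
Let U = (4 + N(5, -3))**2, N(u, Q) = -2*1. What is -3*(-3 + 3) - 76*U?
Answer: -304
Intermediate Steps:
N(u, Q) = -2
U = 4 (U = (4 - 2)**2 = 2**2 = 4)
-3*(-3 + 3) - 76*U = -3*(-3 + 3) - 76*4 = -3*0 - 304 = 0 - 304 = -304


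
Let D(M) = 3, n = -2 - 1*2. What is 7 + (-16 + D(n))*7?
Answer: -84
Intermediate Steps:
n = -4 (n = -2 - 2 = -4)
7 + (-16 + D(n))*7 = 7 + (-16 + 3)*7 = 7 - 13*7 = 7 - 91 = -84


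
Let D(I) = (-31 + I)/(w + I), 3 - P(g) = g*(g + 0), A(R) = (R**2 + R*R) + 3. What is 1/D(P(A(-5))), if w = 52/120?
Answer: 84167/85110 ≈ 0.98892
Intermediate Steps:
A(R) = 3 + 2*R**2 (A(R) = (R**2 + R**2) + 3 = 2*R**2 + 3 = 3 + 2*R**2)
w = 13/30 (w = 52*(1/120) = 13/30 ≈ 0.43333)
P(g) = 3 - g**2 (P(g) = 3 - g*(g + 0) = 3 - g*g = 3 - g**2)
D(I) = (-31 + I)/(13/30 + I)
1/D(P(A(-5))) = 1/(30*(-31 + (3 - (3 + 2*(-5)**2)**2))/(13 + 30*(3 - (3 + 2*(-5)**2)**2))) = 1/(30*(-31 + (3 - (3 + 2*25)**2))/(13 + 30*(3 - (3 + 2*25)**2))) = 1/(30*(-31 + (3 - (3 + 50)**2))/(13 + 30*(3 - (3 + 50)**2))) = 1/(30*(-31 + (3 - 1*53**2))/(13 + 30*(3 - 1*53**2))) = 1/(30*(-31 + (3 - 1*2809))/(13 + 30*(3 - 1*2809))) = 1/(30*(-31 + (3 - 2809))/(13 + 30*(3 - 2809))) = 1/(30*(-31 - 2806)/(13 + 30*(-2806))) = 1/(30*(-2837)/(13 - 84180)) = 1/(30*(-2837)/(-84167)) = 1/(30*(-1/84167)*(-2837)) = 1/(85110/84167) = 84167/85110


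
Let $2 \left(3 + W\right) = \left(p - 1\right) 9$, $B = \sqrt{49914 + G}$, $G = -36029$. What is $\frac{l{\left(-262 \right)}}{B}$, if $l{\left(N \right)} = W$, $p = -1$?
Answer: $- \frac{12 \sqrt{13885}}{13885} \approx -0.10184$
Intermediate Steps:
$B = \sqrt{13885}$ ($B = \sqrt{49914 - 36029} = \sqrt{13885} \approx 117.83$)
$W = -12$ ($W = -3 + \frac{\left(-1 - 1\right) 9}{2} = -3 + \frac{\left(-2\right) 9}{2} = -3 + \frac{1}{2} \left(-18\right) = -3 - 9 = -12$)
$l{\left(N \right)} = -12$
$\frac{l{\left(-262 \right)}}{B} = - \frac{12}{\sqrt{13885}} = - 12 \frac{\sqrt{13885}}{13885} = - \frac{12 \sqrt{13885}}{13885}$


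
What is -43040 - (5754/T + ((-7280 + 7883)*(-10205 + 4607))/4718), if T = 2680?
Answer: -133797161263/3161060 ≈ -42327.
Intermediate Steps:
-43040 - (5754/T + ((-7280 + 7883)*(-10205 + 4607))/4718) = -43040 - (5754/2680 + ((-7280 + 7883)*(-10205 + 4607))/4718) = -43040 - (5754*(1/2680) + (603*(-5598))*(1/4718)) = -43040 - (2877/1340 - 3375594*1/4718) = -43040 - (2877/1340 - 1687797/2359) = -43040 - 1*(-2254861137/3161060) = -43040 + 2254861137/3161060 = -133797161263/3161060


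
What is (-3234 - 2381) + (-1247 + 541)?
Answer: -6321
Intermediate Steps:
(-3234 - 2381) + (-1247 + 541) = -5615 - 706 = -6321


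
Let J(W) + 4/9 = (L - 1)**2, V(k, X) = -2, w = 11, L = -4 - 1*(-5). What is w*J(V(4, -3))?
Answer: -44/9 ≈ -4.8889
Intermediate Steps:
L = 1 (L = -4 + 5 = 1)
J(W) = -4/9 (J(W) = -4/9 + (1 - 1)**2 = -4/9 + 0**2 = -4/9 + 0 = -4/9)
w*J(V(4, -3)) = 11*(-4/9) = -44/9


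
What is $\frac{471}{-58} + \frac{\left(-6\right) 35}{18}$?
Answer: $- \frac{3443}{174} \approx -19.787$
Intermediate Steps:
$\frac{471}{-58} + \frac{\left(-6\right) 35}{18} = 471 \left(- \frac{1}{58}\right) - \frac{35}{3} = - \frac{471}{58} - \frac{35}{3} = - \frac{3443}{174}$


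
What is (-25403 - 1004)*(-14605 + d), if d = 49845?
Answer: -930582680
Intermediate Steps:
(-25403 - 1004)*(-14605 + d) = (-25403 - 1004)*(-14605 + 49845) = -26407*35240 = -930582680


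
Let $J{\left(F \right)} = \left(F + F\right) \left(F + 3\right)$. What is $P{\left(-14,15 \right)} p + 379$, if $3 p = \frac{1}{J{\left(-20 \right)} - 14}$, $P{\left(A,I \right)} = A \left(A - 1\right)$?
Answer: $\frac{126242}{333} \approx 379.1$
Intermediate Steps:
$P{\left(A,I \right)} = A \left(-1 + A\right)$
$J{\left(F \right)} = 2 F \left(3 + F\right)$
$p = \frac{1}{1998}$ ($p = \frac{1}{3 \left(2 \left(-20\right) \left(3 - 20\right) - 14\right)} = \frac{1}{3 \left(2 \left(-20\right) \left(-17\right) - 14\right)} = \frac{1}{3 \left(680 - 14\right)} = \frac{1}{3 \cdot 666} = \frac{1}{3} \cdot \frac{1}{666} = \frac{1}{1998} \approx 0.0005005$)
$P{\left(-14,15 \right)} p + 379 = - 14 \left(-1 - 14\right) \frac{1}{1998} + 379 = \left(-14\right) \left(-15\right) \frac{1}{1998} + 379 = 210 \cdot \frac{1}{1998} + 379 = \frac{35}{333} + 379 = \frac{126242}{333}$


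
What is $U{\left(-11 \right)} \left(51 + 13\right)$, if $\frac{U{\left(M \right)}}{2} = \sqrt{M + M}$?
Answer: $128 i \sqrt{22} \approx 600.37 i$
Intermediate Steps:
$U{\left(M \right)} = 2 \sqrt{2} \sqrt{M}$ ($U{\left(M \right)} = 2 \sqrt{M + M} = 2 \sqrt{2 M} = 2 \sqrt{2} \sqrt{M}$)
$U{\left(-11 \right)} \left(51 + 13\right) = 2 \sqrt{2} \sqrt{-11} \left(51 + 13\right) = 2 \sqrt{2} i \sqrt{11} \cdot 64 = 2 i \sqrt{22} \cdot 64 = 128 i \sqrt{22}$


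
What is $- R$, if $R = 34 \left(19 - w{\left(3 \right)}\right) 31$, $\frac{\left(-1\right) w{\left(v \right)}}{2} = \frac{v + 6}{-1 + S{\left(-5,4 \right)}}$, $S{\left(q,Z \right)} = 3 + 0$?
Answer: $-29512$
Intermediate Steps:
$S{\left(q,Z \right)} = 3$
$w{\left(v \right)} = -6 - v$ ($w{\left(v \right)} = - 2 \frac{v + 6}{-1 + 3} = - 2 \frac{6 + v}{2} = - 2 \left(6 + v\right) \frac{1}{2} = - 2 \left(3 + \frac{v}{2}\right) = -6 - v$)
$R = 29512$ ($R = 34 \left(19 - \left(-6 - 3\right)\right) 31 = 34 \left(19 - -9\right) 31 = 34 \left(19 + 9\right) 31 = 34 \cdot 28 \cdot 31 = 952 \cdot 31 = 29512$)
$- R = \left(-1\right) 29512 = -29512$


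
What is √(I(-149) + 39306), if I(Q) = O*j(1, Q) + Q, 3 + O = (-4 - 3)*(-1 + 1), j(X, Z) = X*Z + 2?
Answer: √39598 ≈ 198.99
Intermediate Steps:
j(X, Z) = 2 + X*Z
O = -3 (O = -3 + (-4 - 3)*(-1 + 1) = -3 - 7*0 = -3 + 0 = -3)
I(Q) = -6 - 2*Q (I(Q) = -3*(2 + 1*Q) + Q = -3*(2 + Q) + Q = (-6 - 3*Q) + Q = -6 - 2*Q)
√(I(-149) + 39306) = √((-6 - 2*(-149)) + 39306) = √((-6 + 298) + 39306) = √(292 + 39306) = √39598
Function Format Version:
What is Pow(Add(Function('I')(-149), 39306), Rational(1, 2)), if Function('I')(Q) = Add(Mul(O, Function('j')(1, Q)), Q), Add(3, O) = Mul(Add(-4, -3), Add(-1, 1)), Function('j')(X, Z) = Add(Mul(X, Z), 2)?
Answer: Pow(39598, Rational(1, 2)) ≈ 198.99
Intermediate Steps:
Function('j')(X, Z) = Add(2, Mul(X, Z))
O = -3 (O = Add(-3, Mul(Add(-4, -3), Add(-1, 1))) = Add(-3, Mul(-7, 0)) = Add(-3, 0) = -3)
Function('I')(Q) = Add(-6, Mul(-2, Q)) (Function('I')(Q) = Add(Mul(-3, Add(2, Mul(1, Q))), Q) = Add(Mul(-3, Add(2, Q)), Q) = Add(Add(-6, Mul(-3, Q)), Q) = Add(-6, Mul(-2, Q)))
Pow(Add(Function('I')(-149), 39306), Rational(1, 2)) = Pow(Add(Add(-6, Mul(-2, -149)), 39306), Rational(1, 2)) = Pow(Add(Add(-6, 298), 39306), Rational(1, 2)) = Pow(Add(292, 39306), Rational(1, 2)) = Pow(39598, Rational(1, 2))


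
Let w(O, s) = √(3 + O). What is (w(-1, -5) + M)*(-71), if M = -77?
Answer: 5467 - 71*√2 ≈ 5366.6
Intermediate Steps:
(w(-1, -5) + M)*(-71) = (√(3 - 1) - 77)*(-71) = (√2 - 77)*(-71) = (-77 + √2)*(-71) = 5467 - 71*√2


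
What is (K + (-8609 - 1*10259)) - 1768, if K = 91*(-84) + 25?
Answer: -28255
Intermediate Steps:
K = -7619 (K = -7644 + 25 = -7619)
(K + (-8609 - 1*10259)) - 1768 = (-7619 + (-8609 - 1*10259)) - 1768 = (-7619 + (-8609 - 10259)) - 1768 = (-7619 - 18868) - 1768 = -26487 - 1768 = -28255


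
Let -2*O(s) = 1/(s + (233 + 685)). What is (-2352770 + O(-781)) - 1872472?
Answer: -1157716309/274 ≈ -4.2252e+6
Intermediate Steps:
O(s) = -1/(2*(918 + s)) (O(s) = -1/(2*(s + (233 + 685))) = -1/(2*(s + 918)) = -1/(2*(918 + s)))
(-2352770 + O(-781)) - 1872472 = (-2352770 - 1/(1836 + 2*(-781))) - 1872472 = (-2352770 - 1/(1836 - 1562)) - 1872472 = (-2352770 - 1/274) - 1872472 = -644658981/274 - 1872472 = -1157716309/274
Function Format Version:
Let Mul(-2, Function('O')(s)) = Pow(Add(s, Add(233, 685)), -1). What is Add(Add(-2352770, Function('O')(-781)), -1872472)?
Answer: Rational(-1157716309, 274) ≈ -4.2252e+6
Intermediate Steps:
Function('O')(s) = Mul(Rational(-1, 2), Pow(Add(918, s), -1)) (Function('O')(s) = Mul(Rational(-1, 2), Pow(Add(s, Add(233, 685)), -1)) = Mul(Rational(-1, 2), Pow(Add(s, 918), -1)) = Mul(Rational(-1, 2), Pow(Add(918, s), -1)))
Add(Add(-2352770, Function('O')(-781)), -1872472) = Add(Add(-2352770, Mul(-1, Pow(Add(1836, Mul(2, -781)), -1))), -1872472) = Add(Add(-2352770, Mul(-1, Pow(Add(1836, -1562), -1))), -1872472) = Add(Add(-2352770, Mul(-1, Pow(274, -1))), -1872472) = Add(Add(-2352770, Mul(-1, Rational(1, 274))), -1872472) = Add(Add(-2352770, Rational(-1, 274)), -1872472) = Add(Rational(-644658981, 274), -1872472) = Rational(-1157716309, 274)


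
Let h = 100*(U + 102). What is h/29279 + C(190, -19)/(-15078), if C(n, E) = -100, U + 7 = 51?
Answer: 111533350/220734381 ≈ 0.50528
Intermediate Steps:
U = 44 (U = -7 + 51 = 44)
h = 14600 (h = 100*(44 + 102) = 100*146 = 14600)
h/29279 + C(190, -19)/(-15078) = 14600/29279 - 100/(-15078) = 14600*(1/29279) - 100*(-1/15078) = 14600/29279 + 50/7539 = 111533350/220734381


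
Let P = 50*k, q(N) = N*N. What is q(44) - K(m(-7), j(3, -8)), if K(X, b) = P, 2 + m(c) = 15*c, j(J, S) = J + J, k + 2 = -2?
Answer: 2136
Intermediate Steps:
k = -4 (k = -2 - 2 = -4)
q(N) = N²
P = -200 (P = 50*(-4) = -200)
j(J, S) = 2*J
m(c) = -2 + 15*c
K(X, b) = -200
q(44) - K(m(-7), j(3, -8)) = 44² - 1*(-200) = 1936 + 200 = 2136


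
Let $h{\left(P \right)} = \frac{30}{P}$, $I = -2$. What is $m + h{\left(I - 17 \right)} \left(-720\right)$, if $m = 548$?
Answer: $\frac{32012}{19} \approx 1684.8$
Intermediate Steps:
$m + h{\left(I - 17 \right)} \left(-720\right) = 548 + \frac{30}{-2 - 17} \left(-720\right) = 548 + \frac{30}{-19} \left(-720\right) = 548 + 30 \left(- \frac{1}{19}\right) \left(-720\right) = 548 - - \frac{21600}{19} = 548 + \frac{21600}{19} = \frac{32012}{19}$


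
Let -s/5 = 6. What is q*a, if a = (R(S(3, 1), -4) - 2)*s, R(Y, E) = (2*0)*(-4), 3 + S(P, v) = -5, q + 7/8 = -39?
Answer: -4785/2 ≈ -2392.5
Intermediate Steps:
q = -319/8 (q = -7/8 - 39 = -319/8 ≈ -39.875)
s = -30 (s = -5*6 = -30)
S(P, v) = -8 (S(P, v) = -3 - 5 = -8)
R(Y, E) = 0 (R(Y, E) = 0*(-4) = 0)
a = 60 (a = (0 - 2)*(-30) = -2*(-30) = 60)
q*a = -319/8*60 = -4785/2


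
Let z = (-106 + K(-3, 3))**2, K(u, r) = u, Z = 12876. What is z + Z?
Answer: 24757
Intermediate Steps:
z = 11881 (z = (-106 - 3)**2 = (-109)**2 = 11881)
z + Z = 11881 + 12876 = 24757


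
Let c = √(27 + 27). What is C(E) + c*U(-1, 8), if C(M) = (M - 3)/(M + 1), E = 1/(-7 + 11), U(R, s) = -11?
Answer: -11/5 - 33*√6 ≈ -83.033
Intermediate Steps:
E = ¼ (E = 1/4 = ¼ ≈ 0.25000)
c = 3*√6 (c = √54 = 3*√6 ≈ 7.3485)
C(M) = (-3 + M)/(1 + M)
C(E) + c*U(-1, 8) = (-3 + ¼)/(1 + ¼) + (3*√6)*(-11) = -11/4/(5/4) - 33*√6 = (⅘)*(-11/4) - 33*√6 = -11/5 - 33*√6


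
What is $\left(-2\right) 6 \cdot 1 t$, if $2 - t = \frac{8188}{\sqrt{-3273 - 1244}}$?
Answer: $-24 - \frac{98256 i \sqrt{4517}}{4517} \approx -24.0 - 1462.0 i$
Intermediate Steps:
$t = 2 + \frac{8188 i \sqrt{4517}}{4517}$ ($t = 2 - \frac{8188}{\sqrt{-3273 - 1244}} = 2 - \frac{8188}{\sqrt{-4517}} = 2 - \frac{8188}{i \sqrt{4517}} = 2 - 8188 \left(- \frac{i \sqrt{4517}}{4517}\right) = 2 - - \frac{8188 i \sqrt{4517}}{4517} = 2 + \frac{8188 i \sqrt{4517}}{4517} \approx 2.0 + 121.83 i$)
$\left(-2\right) 6 \cdot 1 t = \left(-2\right) 6 \cdot 1 \left(2 + \frac{8188 i \sqrt{4517}}{4517}\right) = \left(-12\right) 1 \left(2 + \frac{8188 i \sqrt{4517}}{4517}\right) = - 12 \left(2 + \frac{8188 i \sqrt{4517}}{4517}\right) = -24 - \frac{98256 i \sqrt{4517}}{4517}$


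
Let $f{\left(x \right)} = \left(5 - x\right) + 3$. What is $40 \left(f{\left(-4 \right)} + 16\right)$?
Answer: $1120$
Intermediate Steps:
$f{\left(x \right)} = 8 - x$
$40 \left(f{\left(-4 \right)} + 16\right) = 40 \left(\left(8 - -4\right) + 16\right) = 40 \left(\left(8 + 4\right) + 16\right) = 40 \left(12 + 16\right) = 40 \cdot 28 = 1120$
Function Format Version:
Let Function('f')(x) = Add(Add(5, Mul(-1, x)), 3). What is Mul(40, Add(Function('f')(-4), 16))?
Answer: 1120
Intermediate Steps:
Function('f')(x) = Add(8, Mul(-1, x))
Mul(40, Add(Function('f')(-4), 16)) = Mul(40, Add(Add(8, Mul(-1, -4)), 16)) = Mul(40, Add(Add(8, 4), 16)) = Mul(40, Add(12, 16)) = Mul(40, 28) = 1120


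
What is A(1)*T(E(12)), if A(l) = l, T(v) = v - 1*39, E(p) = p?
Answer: -27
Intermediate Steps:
T(v) = -39 + v (T(v) = v - 39 = -39 + v)
A(1)*T(E(12)) = 1*(-39 + 12) = 1*(-27) = -27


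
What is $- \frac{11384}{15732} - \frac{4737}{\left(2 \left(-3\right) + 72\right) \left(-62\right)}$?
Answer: $\frac{2328263}{5364612} \approx 0.434$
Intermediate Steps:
$- \frac{11384}{15732} - \frac{4737}{\left(2 \left(-3\right) + 72\right) \left(-62\right)} = \left(-11384\right) \frac{1}{15732} - \frac{4737}{\left(-6 + 72\right) \left(-62\right)} = - \frac{2846}{3933} - \frac{4737}{66 \left(-62\right)} = - \frac{2846}{3933} - \frac{4737}{-4092} = - \frac{2846}{3933} - - \frac{1579}{1364} = - \frac{2846}{3933} + \frac{1579}{1364} = \frac{2328263}{5364612}$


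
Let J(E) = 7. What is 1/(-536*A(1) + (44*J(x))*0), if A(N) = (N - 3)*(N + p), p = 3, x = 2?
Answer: 1/4288 ≈ 0.00023321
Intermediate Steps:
A(N) = (-3 + N)*(3 + N) (A(N) = (N - 3)*(N + 3) = (-3 + N)*(3 + N))
1/(-536*A(1) + (44*J(x))*0) = 1/(-536*(-9 + 1**2) + (44*7)*0) = 1/(-536*(-9 + 1) + 308*0) = 1/(-536*(-8) + 0) = 1/(4288 + 0) = 1/4288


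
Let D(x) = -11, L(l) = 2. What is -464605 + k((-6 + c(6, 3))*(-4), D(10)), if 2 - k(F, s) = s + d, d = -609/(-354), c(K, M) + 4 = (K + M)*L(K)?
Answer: -54822059/118 ≈ -4.6459e+5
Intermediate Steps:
c(K, M) = -4 + 2*K + 2*M (c(K, M) = -4 + (K + M)*2 = -4 + (2*K + 2*M) = -4 + 2*K + 2*M)
d = 203/118 (d = -609*(-1/354) = 203/118 ≈ 1.7203)
k(F, s) = 33/118 - s (k(F, s) = 2 - (s + 203/118) = 2 - (203/118 + s) = 2 + (-203/118 - s) = 33/118 - s)
-464605 + k((-6 + c(6, 3))*(-4), D(10)) = -464605 + (33/118 - 1*(-11)) = -464605 + (33/118 + 11) = -464605 + 1331/118 = -54822059/118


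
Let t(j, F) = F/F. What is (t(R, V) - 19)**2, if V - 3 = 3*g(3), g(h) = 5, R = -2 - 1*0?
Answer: 324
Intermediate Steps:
R = -2 (R = -2 + 0 = -2)
V = 18 (V = 3 + 3*5 = 3 + 15 = 18)
t(j, F) = 1
(t(R, V) - 19)**2 = (1 - 19)**2 = (-18)**2 = 324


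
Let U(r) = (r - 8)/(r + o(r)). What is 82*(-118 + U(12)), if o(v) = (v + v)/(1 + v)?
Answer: -434354/45 ≈ -9652.3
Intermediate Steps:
o(v) = 2*v/(1 + v) (o(v) = (2*v)/(1 + v) = 2*v/(1 + v))
U(r) = (-8 + r)/(r + 2*r/(1 + r)) (U(r) = (r - 8)/(r + 2*r/(1 + r)) = (-8 + r)/(r + 2*r/(1 + r)))
82*(-118 + U(12)) = 82*(-118 + (1 + 12)*(-8 + 12)/(12*(3 + 12))) = 82*(-118 + (1/12)*13*4/15) = 82*(-118 + (1/12)*(1/15)*13*4) = 82*(-118 + 13/45) = 82*(-5297/45) = -434354/45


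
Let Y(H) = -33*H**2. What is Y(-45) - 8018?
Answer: -74843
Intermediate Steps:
Y(-45) - 8018 = -33*(-45)**2 - 8018 = -33*2025 - 8018 = -66825 - 8018 = -74843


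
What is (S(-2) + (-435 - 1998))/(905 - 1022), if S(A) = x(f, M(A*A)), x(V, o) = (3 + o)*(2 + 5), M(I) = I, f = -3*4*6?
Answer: 2384/117 ≈ 20.376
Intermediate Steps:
f = -72 (f = -12*6 = -72)
x(V, o) = 21 + 7*o (x(V, o) = (3 + o)*7 = 21 + 7*o)
S(A) = 21 + 7*A² (S(A) = 21 + 7*(A*A) = 21 + 7*A²)
(S(-2) + (-435 - 1998))/(905 - 1022) = ((21 + 7*(-2)²) + (-435 - 1998))/(905 - 1022) = ((21 + 7*4) - 2433)/(-117) = ((21 + 28) - 2433)*(-1/117) = (49 - 2433)*(-1/117) = -2384*(-1/117) = 2384/117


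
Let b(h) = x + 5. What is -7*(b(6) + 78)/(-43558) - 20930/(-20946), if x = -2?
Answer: 461772661/456182934 ≈ 1.0123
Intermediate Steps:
b(h) = 3 (b(h) = -2 + 5 = 3)
-7*(b(6) + 78)/(-43558) - 20930/(-20946) = -7*(3 + 78)/(-43558) - 20930/(-20946) = -7*81*(-1/43558) - 20930*(-1/20946) = -567*(-1/43558) + 10465/10473 = 567/43558 + 10465/10473 = 461772661/456182934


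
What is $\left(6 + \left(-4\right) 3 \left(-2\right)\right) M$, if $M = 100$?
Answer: $3000$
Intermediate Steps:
$\left(6 + \left(-4\right) 3 \left(-2\right)\right) M = \left(6 + \left(-4\right) 3 \left(-2\right)\right) 100 = \left(6 - -24\right) 100 = \left(6 + 24\right) 100 = 30 \cdot 100 = 3000$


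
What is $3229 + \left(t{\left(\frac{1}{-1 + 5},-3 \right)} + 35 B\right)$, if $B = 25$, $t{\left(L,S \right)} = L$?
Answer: $\frac{16417}{4} \approx 4104.3$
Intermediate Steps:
$3229 + \left(t{\left(\frac{1}{-1 + 5},-3 \right)} + 35 B\right) = 3229 + \left(\frac{1}{-1 + 5} + 35 \cdot 25\right) = 3229 + \left(\frac{1}{4} + 875\right) = 3229 + \frac{3501}{4} = \frac{16417}{4}$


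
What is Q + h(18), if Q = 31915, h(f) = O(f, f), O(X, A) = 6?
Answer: 31921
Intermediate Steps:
h(f) = 6
Q + h(18) = 31915 + 6 = 31921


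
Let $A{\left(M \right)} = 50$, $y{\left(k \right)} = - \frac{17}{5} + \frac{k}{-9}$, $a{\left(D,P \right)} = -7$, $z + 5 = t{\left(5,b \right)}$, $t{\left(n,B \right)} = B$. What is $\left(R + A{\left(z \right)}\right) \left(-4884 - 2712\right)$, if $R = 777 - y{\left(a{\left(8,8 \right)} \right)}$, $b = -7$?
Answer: $- \frac{31509052}{5} \approx -6.3018 \cdot 10^{6}$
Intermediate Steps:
$z = -12$ ($z = -5 - 7 = -12$)
$y{\left(k \right)} = - \frac{17}{5} - \frac{k}{9}$ ($y{\left(k \right)} = \left(-17\right) \frac{1}{5} + k \left(- \frac{1}{9}\right) = - \frac{17}{5} - \frac{k}{9}$)
$R = \frac{35083}{45}$ ($R = 777 - \left(- \frac{17}{5} - - \frac{7}{9}\right) = 777 - \left(- \frac{17}{5} + \frac{7}{9}\right) = 777 - - \frac{118}{45} = 777 + \frac{118}{45} = \frac{35083}{45} \approx 779.62$)
$\left(R + A{\left(z \right)}\right) \left(-4884 - 2712\right) = \left(\frac{35083}{45} + 50\right) \left(-4884 - 2712\right) = \frac{37333}{45} \left(-7596\right) = - \frac{31509052}{5}$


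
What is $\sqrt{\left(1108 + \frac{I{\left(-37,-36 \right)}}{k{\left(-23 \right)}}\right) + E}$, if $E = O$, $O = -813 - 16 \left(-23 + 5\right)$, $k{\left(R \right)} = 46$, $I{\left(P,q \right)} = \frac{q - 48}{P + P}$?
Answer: $\frac{\sqrt{422227054}}{851} \approx 24.146$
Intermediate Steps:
$I{\left(P,q \right)} = \frac{-48 + q}{2 P}$
$O = -525$ ($O = -813 - -288 = -813 + 288 = -525$)
$E = -525$
$\sqrt{\left(1108 + \frac{I{\left(-37,-36 \right)}}{k{\left(-23 \right)}}\right) + E} = \sqrt{\left(1108 + \frac{\frac{1}{2} \frac{1}{-37} \left(-48 - 36\right)}{46}\right) - 525} = \sqrt{\left(1108 + \frac{1}{2} \left(- \frac{1}{37}\right) \left(-84\right) \frac{1}{46}\right) - 525} = \sqrt{\left(1108 + \frac{42}{37} \cdot \frac{1}{46}\right) - 525} = \sqrt{\left(1108 + \frac{21}{851}\right) - 525} = \sqrt{\frac{942929}{851} - 525} = \sqrt{\frac{496154}{851}} = \frac{\sqrt{422227054}}{851}$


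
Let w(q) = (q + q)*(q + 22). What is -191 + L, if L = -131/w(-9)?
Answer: -44563/234 ≈ -190.44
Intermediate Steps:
w(q) = 2*q*(22 + q) (w(q) = (2*q)*(22 + q) = 2*q*(22 + q))
L = 131/234 (L = -131*(-1/(18*(22 - 9))) = -131/(2*(-9)*13) = -131/(-234) = -131*(-1/234) = 131/234 ≈ 0.55983)
-191 + L = -191 + 131/234 = -44563/234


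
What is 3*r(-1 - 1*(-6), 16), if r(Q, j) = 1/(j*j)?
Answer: 3/256 ≈ 0.011719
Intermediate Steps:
r(Q, j) = j⁻² (r(Q, j) = 1/(j²) = j⁻²)
3*r(-1 - 1*(-6), 16) = 3/16² = 3*(1/256) = 3/256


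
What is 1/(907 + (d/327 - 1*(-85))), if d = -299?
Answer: 327/324085 ≈ 0.0010090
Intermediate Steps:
1/(907 + (d/327 - 1*(-85))) = 1/(907 + (-299/327 - 1*(-85))) = 1/(907 + (-299*1/327 + 85)) = 1/(907 + (-299/327 + 85)) = 1/(907 + 27496/327) = 1/(324085/327) = 327/324085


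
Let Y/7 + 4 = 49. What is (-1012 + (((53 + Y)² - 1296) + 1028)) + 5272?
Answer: 139416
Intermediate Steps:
Y = 315 (Y = -28 + 7*49 = -28 + 343 = 315)
(-1012 + (((53 + Y)² - 1296) + 1028)) + 5272 = (-1012 + (((53 + 315)² - 1296) + 1028)) + 5272 = (-1012 + ((368² - 1296) + 1028)) + 5272 = (-1012 + ((135424 - 1296) + 1028)) + 5272 = (-1012 + (134128 + 1028)) + 5272 = (-1012 + 135156) + 5272 = 134144 + 5272 = 139416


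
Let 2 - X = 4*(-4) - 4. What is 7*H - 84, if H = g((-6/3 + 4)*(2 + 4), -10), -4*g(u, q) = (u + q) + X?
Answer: -126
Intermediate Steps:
X = 22 (X = 2 - (4*(-4) - 4) = 2 - (-16 - 4) = 2 - 1*(-20) = 2 + 20 = 22)
g(u, q) = -11/2 - q/4 - u/4 (g(u, q) = -((u + q) + 22)/4 = -((q + u) + 22)/4 = -(22 + q + u)/4 = -11/2 - q/4 - u/4)
H = -6 (H = -11/2 - ¼*(-10) - (-6/3 + 4)*(2 + 4)/4 = -11/2 + 5/2 - (-6*⅓ + 4)*6/4 = -11/2 + 5/2 - (-2 + 4)*6/4 = -11/2 + 5/2 - 6/2 = -11/2 + 5/2 - ¼*12 = -11/2 + 5/2 - 3 = -6)
7*H - 84 = 7*(-6) - 84 = -42 - 84 = -126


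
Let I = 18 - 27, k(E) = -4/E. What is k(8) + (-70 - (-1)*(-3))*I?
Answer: 1313/2 ≈ 656.50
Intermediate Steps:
I = -9
k(8) + (-70 - (-1)*(-3))*I = -4/8 + (-70 - (-1)*(-3))*(-9) = -4*1/8 + (-70 - 1*3)*(-9) = -1/2 + (-70 - 3)*(-9) = -1/2 - 73*(-9) = -1/2 + 657 = 1313/2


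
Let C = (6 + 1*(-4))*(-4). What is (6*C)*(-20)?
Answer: 960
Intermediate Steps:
C = -8 (C = (6 - 4)*(-4) = 2*(-4) = -8)
(6*C)*(-20) = (6*(-8))*(-20) = -48*(-20) = 960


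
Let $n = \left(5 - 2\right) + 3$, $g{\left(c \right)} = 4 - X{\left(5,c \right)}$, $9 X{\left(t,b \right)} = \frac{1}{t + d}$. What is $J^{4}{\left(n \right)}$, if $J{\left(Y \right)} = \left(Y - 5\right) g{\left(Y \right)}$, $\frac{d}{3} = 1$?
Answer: $\frac{6784652161}{26873856} \approx 252.46$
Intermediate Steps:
$d = 3$ ($d = 3 \cdot 1 = 3$)
$X{\left(t,b \right)} = \frac{1}{9 \left(3 + t\right)}$ ($X{\left(t,b \right)} = \frac{1}{9 \left(t + 3\right)} = \frac{1}{9 \left(3 + t\right)}$)
$g{\left(c \right)} = \frac{287}{72}$ ($g{\left(c \right)} = 4 - \frac{1}{9 \left(3 + 5\right)} = 4 - \frac{1}{9 \cdot 8} = 4 - \frac{1}{9} \cdot \frac{1}{8} = 4 - \frac{1}{72} = \frac{287}{72}$)
$n = 6$ ($n = 3 + 3 = 6$)
$J{\left(Y \right)} = - \frac{1435}{72} + \frac{287 Y}{72}$ ($J{\left(Y \right)} = \left(Y - 5\right) \frac{287}{72} = \left(-5 + Y\right) \frac{287}{72} = - \frac{1435}{72} + \frac{287 Y}{72}$)
$J^{4}{\left(n \right)} = \left(- \frac{1435}{72} + \frac{287}{72} \cdot 6\right)^{4} = \left(- \frac{1435}{72} + \frac{287}{12}\right)^{4} = \left(\frac{287}{72}\right)^{4} = \frac{6784652161}{26873856}$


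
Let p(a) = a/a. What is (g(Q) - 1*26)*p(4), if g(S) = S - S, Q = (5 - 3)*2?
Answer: -26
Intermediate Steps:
Q = 4 (Q = 2*2 = 4)
g(S) = 0
p(a) = 1
(g(Q) - 1*26)*p(4) = (0 - 1*26)*1 = (0 - 26)*1 = -26*1 = -26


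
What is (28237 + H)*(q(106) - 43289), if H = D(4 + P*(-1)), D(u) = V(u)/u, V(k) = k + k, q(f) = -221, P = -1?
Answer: -1228678890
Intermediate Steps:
V(k) = 2*k
D(u) = 2 (D(u) = (2*u)/u = 2)
H = 2
(28237 + H)*(q(106) - 43289) = (28237 + 2)*(-221 - 43289) = 28239*(-43510) = -1228678890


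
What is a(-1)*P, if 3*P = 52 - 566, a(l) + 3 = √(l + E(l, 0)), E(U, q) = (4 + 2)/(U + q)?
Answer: 514 - 514*I*√7/3 ≈ 514.0 - 453.31*I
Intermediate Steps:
E(U, q) = 6/(U + q)
a(l) = -3 + √(l + 6/l) (a(l) = -3 + √(l + 6/(l + 0)) = -3 + √(l + 6/l))
P = -514/3 (P = (52 - 566)/3 = (⅓)*(-514) = -514/3 ≈ -171.33)
a(-1)*P = (-3 + √(-1 + 6/(-1)))*(-514/3) = (-3 + √(-1 + 6*(-1)))*(-514/3) = (-3 + √(-1 - 6))*(-514/3) = (-3 + √(-7))*(-514/3) = (-3 + I*√7)*(-514/3) = 514 - 514*I*√7/3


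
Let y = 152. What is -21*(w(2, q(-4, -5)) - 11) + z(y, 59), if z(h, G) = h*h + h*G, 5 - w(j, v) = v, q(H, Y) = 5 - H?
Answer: 32387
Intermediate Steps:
w(j, v) = 5 - v
z(h, G) = h² + G*h
-21*(w(2, q(-4, -5)) - 11) + z(y, 59) = -21*((5 - (5 - 1*(-4))) - 11) + 152*(59 + 152) = -21*((5 - (5 + 4)) - 11) + 152*211 = -21*((5 - 1*9) - 11) + 32072 = -21*((5 - 9) - 11) + 32072 = -21*(-4 - 11) + 32072 = -21*(-15) + 32072 = 315 + 32072 = 32387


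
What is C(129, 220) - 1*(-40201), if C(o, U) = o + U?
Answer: 40550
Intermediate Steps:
C(o, U) = U + o
C(129, 220) - 1*(-40201) = (220 + 129) - 1*(-40201) = 349 + 40201 = 40550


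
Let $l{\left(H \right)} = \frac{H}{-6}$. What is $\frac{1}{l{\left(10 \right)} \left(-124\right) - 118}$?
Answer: $\frac{3}{266} \approx 0.011278$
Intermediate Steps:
$l{\left(H \right)} = - \frac{H}{6}$ ($l{\left(H \right)} = H \left(- \frac{1}{6}\right) = - \frac{H}{6}$)
$\frac{1}{l{\left(10 \right)} \left(-124\right) - 118} = \frac{1}{\left(- \frac{1}{6}\right) 10 \left(-124\right) - 118} = \frac{1}{\left(- \frac{5}{3}\right) \left(-124\right) - 118} = \frac{1}{\frac{620}{3} - 118} = \frac{1}{\frac{266}{3}} = \frac{3}{266}$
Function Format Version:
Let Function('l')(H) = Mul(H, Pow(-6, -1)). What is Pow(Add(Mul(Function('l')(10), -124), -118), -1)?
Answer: Rational(3, 266) ≈ 0.011278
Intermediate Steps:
Function('l')(H) = Mul(Rational(-1, 6), H) (Function('l')(H) = Mul(H, Rational(-1, 6)) = Mul(Rational(-1, 6), H))
Pow(Add(Mul(Function('l')(10), -124), -118), -1) = Pow(Add(Mul(Mul(Rational(-1, 6), 10), -124), -118), -1) = Pow(Add(Mul(Rational(-5, 3), -124), -118), -1) = Pow(Add(Rational(620, 3), -118), -1) = Pow(Rational(266, 3), -1) = Rational(3, 266)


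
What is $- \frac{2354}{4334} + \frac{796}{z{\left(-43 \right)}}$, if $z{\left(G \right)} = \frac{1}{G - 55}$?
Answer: $- \frac{15367683}{197} \approx -78009.0$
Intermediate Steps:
$z{\left(G \right)} = \frac{1}{-55 + G}$
$- \frac{2354}{4334} + \frac{796}{z{\left(-43 \right)}} = - \frac{2354}{4334} + \frac{796}{\frac{1}{-55 - 43}} = \left(-2354\right) \frac{1}{4334} + \frac{796}{\frac{1}{-98}} = - \frac{107}{197} + \frac{796}{- \frac{1}{98}} = - \frac{107}{197} + 796 \left(-98\right) = - \frac{107}{197} - 78008 = - \frac{15367683}{197}$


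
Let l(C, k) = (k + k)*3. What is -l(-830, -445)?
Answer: 2670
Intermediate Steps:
l(C, k) = 6*k (l(C, k) = (2*k)*3 = 6*k)
-l(-830, -445) = -6*(-445) = -1*(-2670) = 2670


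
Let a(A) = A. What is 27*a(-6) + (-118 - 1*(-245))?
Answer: -35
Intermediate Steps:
27*a(-6) + (-118 - 1*(-245)) = 27*(-6) + (-118 - 1*(-245)) = -162 + (-118 + 245) = -162 + 127 = -35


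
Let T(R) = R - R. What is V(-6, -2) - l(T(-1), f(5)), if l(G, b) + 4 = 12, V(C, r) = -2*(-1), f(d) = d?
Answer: -6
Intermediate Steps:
V(C, r) = 2
T(R) = 0
l(G, b) = 8 (l(G, b) = -4 + 12 = 8)
V(-6, -2) - l(T(-1), f(5)) = 2 - 1*8 = 2 - 8 = -6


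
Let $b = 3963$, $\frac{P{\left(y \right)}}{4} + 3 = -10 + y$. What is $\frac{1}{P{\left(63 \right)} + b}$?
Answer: $\frac{1}{4163} \approx 0.00024021$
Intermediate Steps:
$P{\left(y \right)} = -52 + 4 y$ ($P{\left(y \right)} = -12 + 4 \left(-10 + y\right) = -12 + \left(-40 + 4 y\right) = -52 + 4 y$)
$\frac{1}{P{\left(63 \right)} + b} = \frac{1}{\left(-52 + 4 \cdot 63\right) + 3963} = \frac{1}{\left(-52 + 252\right) + 3963} = \frac{1}{200 + 3963} = \frac{1}{4163}$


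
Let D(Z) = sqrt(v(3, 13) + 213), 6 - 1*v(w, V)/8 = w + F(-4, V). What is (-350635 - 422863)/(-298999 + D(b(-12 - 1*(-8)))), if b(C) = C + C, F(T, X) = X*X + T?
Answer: 115637564251/44700201542 + 7348231*I*sqrt(3)/44700201542 ≈ 2.587 + 0.00028473*I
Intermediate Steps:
F(T, X) = T + X**2 (F(T, X) = X**2 + T = T + X**2)
v(w, V) = 80 - 8*w - 8*V**2 (v(w, V) = 48 - 8*(w + (-4 + V**2)) = 48 - 8*(-4 + w + V**2) = 48 + (32 - 8*w - 8*V**2) = 80 - 8*w - 8*V**2)
b(C) = 2*C
D(Z) = 19*I*sqrt(3) (D(Z) = sqrt((80 - 8*3 - 8*13**2) + 213) = sqrt((80 - 24 - 8*169) + 213) = sqrt((80 - 24 - 1352) + 213) = sqrt(-1296 + 213) = sqrt(-1083) = 19*I*sqrt(3))
(-350635 - 422863)/(-298999 + D(b(-12 - 1*(-8)))) = (-350635 - 422863)/(-298999 + 19*I*sqrt(3)) = -773498/(-298999 + 19*I*sqrt(3))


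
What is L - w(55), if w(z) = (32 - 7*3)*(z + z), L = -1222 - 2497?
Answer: -4929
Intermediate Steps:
L = -3719
w(z) = 22*z (w(z) = (32 - 21)*(2*z) = 11*(2*z) = 22*z)
L - w(55) = -3719 - 22*55 = -3719 - 1*1210 = -3719 - 1210 = -4929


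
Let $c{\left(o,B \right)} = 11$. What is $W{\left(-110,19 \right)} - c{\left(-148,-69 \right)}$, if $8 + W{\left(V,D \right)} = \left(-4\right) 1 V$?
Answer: $421$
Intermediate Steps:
$W{\left(V,D \right)} = -8 - 4 V$ ($W{\left(V,D \right)} = -8 + \left(-4\right) 1 V = -8 - 4 V$)
$W{\left(-110,19 \right)} - c{\left(-148,-69 \right)} = \left(-8 - -440\right) - 11 = \left(-8 + 440\right) - 11 = 432 - 11 = 421$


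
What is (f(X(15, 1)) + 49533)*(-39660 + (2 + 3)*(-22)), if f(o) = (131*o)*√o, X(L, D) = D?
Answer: -1975137280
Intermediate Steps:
f(o) = 131*o^(3/2)
(f(X(15, 1)) + 49533)*(-39660 + (2 + 3)*(-22)) = (131*1^(3/2) + 49533)*(-39660 + (2 + 3)*(-22)) = (131*1 + 49533)*(-39660 + 5*(-22)) = (131 + 49533)*(-39660 - 110) = 49664*(-39770) = -1975137280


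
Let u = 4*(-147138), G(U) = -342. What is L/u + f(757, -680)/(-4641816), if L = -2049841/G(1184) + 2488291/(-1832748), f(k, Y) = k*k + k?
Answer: -1591070218352829887/11891568152805284448 ≈ -0.13380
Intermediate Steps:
f(k, Y) = k + k² (f(k, Y) = k² + k = k + k²)
u = -588552
L = 625998499591/104466636 (L = -2049841/(-342) + 2488291/(-1832748) = -2049841*(-1/342) + 2488291*(-1/1832748) = 2049841/342 - 2488291/1832748 = 625998499591/104466636 ≈ 5992.3)
L/u + f(757, -680)/(-4641816) = (625998499591/104466636)/(-588552) + (757*(1 + 757))/(-4641816) = (625998499591/104466636)*(-1/588552) + (757*758)*(-1/4641816) = -625998499591/61484047551072 + 573806*(-1/4641816) = -625998499591/61484047551072 - 286903/2320908 = -1591070218352829887/11891568152805284448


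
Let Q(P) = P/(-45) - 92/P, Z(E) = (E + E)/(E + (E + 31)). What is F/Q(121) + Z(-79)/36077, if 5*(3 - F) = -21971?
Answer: -109700404511968/86050391399 ≈ -1274.8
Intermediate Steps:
F = 21986/5 (F = 3 - ⅕*(-21971) = 3 + 21971/5 = 21986/5 ≈ 4397.2)
Z(E) = 2*E/(31 + 2*E) (Z(E) = (2*E)/(E + (31 + E)) = (2*E)/(31 + 2*E) = 2*E/(31 + 2*E))
Q(P) = -92/P - P/45 (Q(P) = P*(-1/45) - 92/P = -P/45 - 92/P = -92/P - P/45)
F/Q(121) + Z(-79)/36077 = 21986/(5*(-92/121 - 1/45*121)) + (2*(-79)/(31 + 2*(-79)))/36077 = 21986/(5*(-92*1/121 - 121/45)) + (2*(-79)/(31 - 158))*(1/36077) = 21986/(5*(-92/121 - 121/45)) + (2*(-79)/(-127))*(1/36077) = 21986/(5*(-18781/5445)) + (2*(-79)*(-1/127))*(1/36077) = (21986/5)*(-5445/18781) + (158/127)*(1/36077) = -23942754/18781 + 158/4581779 = -109700404511968/86050391399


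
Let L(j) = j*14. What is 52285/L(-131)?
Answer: -52285/1834 ≈ -28.509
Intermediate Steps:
L(j) = 14*j
52285/L(-131) = 52285/((14*(-131))) = 52285/(-1834) = 52285*(-1/1834) = -52285/1834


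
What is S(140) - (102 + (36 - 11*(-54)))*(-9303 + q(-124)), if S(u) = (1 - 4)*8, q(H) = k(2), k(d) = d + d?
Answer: 6806844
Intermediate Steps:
k(d) = 2*d
q(H) = 4 (q(H) = 2*2 = 4)
S(u) = -24 (S(u) = -3*8 = -24)
S(140) - (102 + (36 - 11*(-54)))*(-9303 + q(-124)) = -24 - (102 + (36 - 11*(-54)))*(-9303 + 4) = -24 - (102 + (36 + 594))*(-9299) = -24 - (102 + 630)*(-9299) = -24 - 732*(-9299) = -24 - 1*(-6806868) = -24 + 6806868 = 6806844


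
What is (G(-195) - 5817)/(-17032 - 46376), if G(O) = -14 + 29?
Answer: 967/10568 ≈ 0.091503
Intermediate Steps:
G(O) = 15
(G(-195) - 5817)/(-17032 - 46376) = (15 - 5817)/(-17032 - 46376) = -5802/(-63408) = -5802*(-1/63408) = 967/10568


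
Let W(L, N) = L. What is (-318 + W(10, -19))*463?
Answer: -142604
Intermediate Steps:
(-318 + W(10, -19))*463 = (-318 + 10)*463 = -308*463 = -142604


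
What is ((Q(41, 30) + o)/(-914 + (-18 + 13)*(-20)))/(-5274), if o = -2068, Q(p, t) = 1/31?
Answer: -7123/14787124 ≈ -0.00048170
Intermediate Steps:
Q(p, t) = 1/31
((Q(41, 30) + o)/(-914 + (-18 + 13)*(-20)))/(-5274) = ((1/31 - 2068)/(-914 + (-18 + 13)*(-20)))/(-5274) = -64107/(31*(-914 - 5*(-20)))*(-1/5274) = -64107/(31*(-914 + 100))*(-1/5274) = -64107/31/(-814)*(-1/5274) = -64107/31*(-1/814)*(-1/5274) = (64107/25234)*(-1/5274) = -7123/14787124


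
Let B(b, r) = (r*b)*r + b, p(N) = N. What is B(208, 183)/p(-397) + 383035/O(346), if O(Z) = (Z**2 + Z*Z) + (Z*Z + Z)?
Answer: -2504054379585/142719118 ≈ -17545.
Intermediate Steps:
O(Z) = Z + 3*Z**2 (O(Z) = (Z**2 + Z**2) + (Z**2 + Z) = 2*Z**2 + (Z + Z**2) = Z + 3*Z**2)
B(b, r) = b + b*r**2 (B(b, r) = (b*r)*r + b = b*r**2 + b = b + b*r**2)
B(208, 183)/p(-397) + 383035/O(346) = (208*(1 + 183**2))/(-397) + 383035/((346*(1 + 3*346))) = (208*(1 + 33489))*(-1/397) + 383035/((346*(1 + 1038))) = (208*33490)*(-1/397) + 383035/((346*1039)) = 6965920*(-1/397) + 383035/359494 = -6965920/397 + 383035*(1/359494) = -6965920/397 + 383035/359494 = -2504054379585/142719118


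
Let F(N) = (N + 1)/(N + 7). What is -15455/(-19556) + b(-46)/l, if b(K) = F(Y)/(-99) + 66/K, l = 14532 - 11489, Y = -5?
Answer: 107023329629/135501783516 ≈ 0.78983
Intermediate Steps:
F(N) = (1 + N)/(7 + N)
l = 3043
b(K) = 2/99 + 66/K (b(K) = ((1 - 5)/(7 - 5))/(-99) + 66/K = (-4/2)*(-1/99) + 66/K = ((½)*(-4))*(-1/99) + 66/K = -2*(-1/99) + 66/K = 2/99 + 66/K)
-15455/(-19556) + b(-46)/l = -15455/(-19556) + (2/99 + 66/(-46))/3043 = -15455*(-1/19556) + (2/99 + 66*(-1/46))*(1/3043) = 15455/19556 + (2/99 - 33/23)*(1/3043) = 15455/19556 - 3221/2277*1/3043 = 15455/19556 - 3221/6928911 = 107023329629/135501783516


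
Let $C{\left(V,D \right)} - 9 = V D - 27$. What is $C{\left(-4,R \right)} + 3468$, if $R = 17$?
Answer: $3382$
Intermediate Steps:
$C{\left(V,D \right)} = -18 + D V$ ($C{\left(V,D \right)} = 9 + \left(V D - 27\right) = 9 + \left(D V - 27\right) = 9 + \left(-27 + D V\right) = -18 + D V$)
$C{\left(-4,R \right)} + 3468 = \left(-18 + 17 \left(-4\right)\right) + 3468 = \left(-18 - 68\right) + 3468 = -86 + 3468 = 3382$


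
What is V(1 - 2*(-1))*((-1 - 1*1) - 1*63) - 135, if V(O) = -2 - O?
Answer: 190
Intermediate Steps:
V(1 - 2*(-1))*((-1 - 1*1) - 1*63) - 135 = (-2 - (1 - 2*(-1)))*((-1 - 1*1) - 1*63) - 135 = (-2 - (1 + 2))*((-1 - 1) - 63) - 135 = (-2 - 1*3)*(-2 - 63) - 135 = (-2 - 3)*(-65) - 135 = -5*(-65) - 135 = 325 - 135 = 190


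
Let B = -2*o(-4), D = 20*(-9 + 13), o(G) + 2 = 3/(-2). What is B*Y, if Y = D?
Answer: 560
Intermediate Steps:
o(G) = -7/2 (o(G) = -2 + 3/(-2) = -2 + 3*(-1/2) = -2 - 3/2 = -7/2)
D = 80 (D = 20*4 = 80)
B = 7 (B = -2*(-7/2) = 7)
Y = 80
B*Y = 7*80 = 560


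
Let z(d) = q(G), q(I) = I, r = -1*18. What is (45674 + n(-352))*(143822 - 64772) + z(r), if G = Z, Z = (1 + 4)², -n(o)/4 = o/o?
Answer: 3610213525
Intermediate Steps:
n(o) = -4 (n(o) = -4*o/o = -4*1 = -4)
r = -18
Z = 25 (Z = 5² = 25)
G = 25
z(d) = 25
(45674 + n(-352))*(143822 - 64772) + z(r) = (45674 - 4)*(143822 - 64772) + 25 = 45670*79050 + 25 = 3610213500 + 25 = 3610213525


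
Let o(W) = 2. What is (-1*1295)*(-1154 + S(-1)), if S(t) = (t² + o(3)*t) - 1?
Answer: 1497020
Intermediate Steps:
S(t) = -1 + t² + 2*t (S(t) = (t² + 2*t) - 1 = -1 + t² + 2*t)
(-1*1295)*(-1154 + S(-1)) = (-1*1295)*(-1154 + (-1 + (-1)² + 2*(-1))) = -1295*(-1154 + (-1 + 1 - 2)) = -1295*(-1154 - 2) = -1295*(-1156) = 1497020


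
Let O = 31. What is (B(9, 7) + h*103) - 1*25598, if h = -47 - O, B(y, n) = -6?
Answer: -33638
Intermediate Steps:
h = -78 (h = -47 - 1*31 = -47 - 31 = -78)
(B(9, 7) + h*103) - 1*25598 = (-6 - 78*103) - 1*25598 = (-6 - 8034) - 25598 = -8040 - 25598 = -33638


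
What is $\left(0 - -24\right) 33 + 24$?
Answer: $816$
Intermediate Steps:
$\left(0 - -24\right) 33 + 24 = \left(0 + 24\right) 33 + 24 = 24 \cdot 33 + 24 = 792 + 24 = 816$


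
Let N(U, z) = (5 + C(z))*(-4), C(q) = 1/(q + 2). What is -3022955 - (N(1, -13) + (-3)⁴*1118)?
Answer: -34248427/11 ≈ -3.1135e+6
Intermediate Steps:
C(q) = 1/(2 + q)
N(U, z) = -20 - 4/(2 + z) (N(U, z) = (5 + 1/(2 + z))*(-4) = -20 - 4/(2 + z))
-3022955 - (N(1, -13) + (-3)⁴*1118) = -3022955 - (4*(-11 - 5*(-13))/(2 - 13) + (-3)⁴*1118) = -3022955 - (4*(-11 + 65)/(-11) + 81*1118) = -3022955 - (4*(-1/11)*54 + 90558) = -3022955 - (-216/11 + 90558) = -3022955 - 1*995922/11 = -3022955 - 995922/11 = -34248427/11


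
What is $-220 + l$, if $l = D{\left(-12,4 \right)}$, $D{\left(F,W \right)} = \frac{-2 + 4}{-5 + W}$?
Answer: $-222$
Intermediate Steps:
$D{\left(F,W \right)} = \frac{2}{-5 + W}$
$l = -2$ ($l = \frac{2}{-5 + 4} = \frac{2}{-1} = 2 \left(-1\right) = -2$)
$-220 + l = -220 - 2 = -222$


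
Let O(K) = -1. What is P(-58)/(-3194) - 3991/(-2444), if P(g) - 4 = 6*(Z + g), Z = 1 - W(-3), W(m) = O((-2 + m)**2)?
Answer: 521487/300236 ≈ 1.7369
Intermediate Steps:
W(m) = -1
Z = 2 (Z = 1 - 1*(-1) = 1 + 1 = 2)
P(g) = 16 + 6*g (P(g) = 4 + 6*(2 + g) = 4 + (12 + 6*g) = 16 + 6*g)
P(-58)/(-3194) - 3991/(-2444) = (16 + 6*(-58))/(-3194) - 3991/(-2444) = (16 - 348)*(-1/3194) - 3991*(-1/2444) = -332*(-1/3194) + 307/188 = 166/1597 + 307/188 = 521487/300236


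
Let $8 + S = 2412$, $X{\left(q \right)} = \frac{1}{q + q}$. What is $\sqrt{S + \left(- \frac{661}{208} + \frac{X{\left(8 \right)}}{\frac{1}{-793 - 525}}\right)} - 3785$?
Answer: $-3785 + \frac{\sqrt{6269081}}{52} \approx -3736.9$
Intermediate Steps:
$X{\left(q \right)} = \frac{1}{2 q}$
$S = 2404$ ($S = -8 + 2412 = 2404$)
$\sqrt{S + \left(- \frac{661}{208} + \frac{X{\left(8 \right)}}{\frac{1}{-793 - 525}}\right)} - 3785 = \sqrt{2404 + \left(- \frac{661}{208} + \frac{\frac{1}{2} \cdot \frac{1}{8}}{\frac{1}{-793 - 525}}\right)} - 3785 = \sqrt{2404 + \left(\left(-661\right) \frac{1}{208} + \frac{\frac{1}{2} \cdot \frac{1}{8}}{\frac{1}{-1318}}\right)} - 3785 = \sqrt{2404 + \left(- \frac{661}{208} + \frac{1}{16 \left(- \frac{1}{1318}\right)}\right)} - 3785 = \sqrt{2404 + \left(- \frac{661}{208} + \frac{1}{16} \left(-1318\right)\right)} - 3785 = \sqrt{2404 - \frac{17795}{208}} - 3785 = \sqrt{\frac{482237}{208}} - 3785 = \frac{\sqrt{6269081}}{52} - 3785 = -3785 + \frac{\sqrt{6269081}}{52}$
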